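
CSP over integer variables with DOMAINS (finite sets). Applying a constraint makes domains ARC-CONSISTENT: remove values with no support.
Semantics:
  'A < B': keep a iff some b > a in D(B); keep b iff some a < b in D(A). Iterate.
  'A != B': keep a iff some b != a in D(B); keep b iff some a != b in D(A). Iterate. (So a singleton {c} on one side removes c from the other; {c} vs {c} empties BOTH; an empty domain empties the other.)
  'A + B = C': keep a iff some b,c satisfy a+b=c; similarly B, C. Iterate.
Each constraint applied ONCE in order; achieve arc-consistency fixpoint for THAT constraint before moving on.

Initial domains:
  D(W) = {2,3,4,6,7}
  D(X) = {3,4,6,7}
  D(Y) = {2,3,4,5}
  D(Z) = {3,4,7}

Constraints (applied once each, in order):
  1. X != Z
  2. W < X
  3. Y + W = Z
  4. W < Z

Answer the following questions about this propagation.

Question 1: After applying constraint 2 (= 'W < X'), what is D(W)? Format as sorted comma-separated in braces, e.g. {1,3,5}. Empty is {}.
Answer: {2,3,4,6}

Derivation:
Constraint 1 (X != Z) on D(X)={3,4,6,7} D(Z)={3,4,7}: no change
Constraint 2 (W < X) on D(W)={2,3,4,6,7} D(X)={3,4,6,7}: W {2,3,4,6,7}->{2,3,4,6}
So after constraint 2: D(W) = {2,3,4,6}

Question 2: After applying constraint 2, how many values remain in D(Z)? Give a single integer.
Constraint 1 (X != Z) on D(X)={3,4,6,7} D(Z)={3,4,7}: no change
Constraint 2 (W < X) on D(W)={2,3,4,6,7} D(X)={3,4,6,7}: W {2,3,4,6,7}->{2,3,4,6}
So after constraint 2: D(Z)={3,4,7}, size = 3

Answer: 3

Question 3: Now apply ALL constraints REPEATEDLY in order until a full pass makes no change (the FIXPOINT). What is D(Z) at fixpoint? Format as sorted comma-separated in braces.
Answer: {4,7}

Derivation:
pass 0 (initial): D(Z)={3,4,7}
pass 1: W {2,3,4,6,7}->{2,3,4}; Z {3,4,7}->{4,7}
pass 2: no change
Fixpoint after 2 passes: D(Z) = {4,7}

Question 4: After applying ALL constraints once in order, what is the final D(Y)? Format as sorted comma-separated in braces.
Answer: {2,3,4,5}

Derivation:
Constraint 1 (X != Z) on D(X)={3,4,6,7} D(Z)={3,4,7}: no change
Constraint 2 (W < X) on D(W)={2,3,4,6,7} D(X)={3,4,6,7}: W {2,3,4,6,7}->{2,3,4,6}
Constraint 3 (Y + W = Z) on D(Y)={2,3,4,5} D(W)={2,3,4,6} D(Z)={3,4,7}: W {2,3,4,6}->{2,3,4}; Z {3,4,7}->{4,7}
Constraint 4 (W < Z) on D(W)={2,3,4} D(Z)={4,7}: no change
So after all 4 constraints: D(Y) = {2,3,4,5}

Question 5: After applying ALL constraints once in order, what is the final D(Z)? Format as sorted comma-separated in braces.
Answer: {4,7}

Derivation:
Constraint 1 (X != Z) on D(X)={3,4,6,7} D(Z)={3,4,7}: no change
Constraint 2 (W < X) on D(W)={2,3,4,6,7} D(X)={3,4,6,7}: W {2,3,4,6,7}->{2,3,4,6}
Constraint 3 (Y + W = Z) on D(Y)={2,3,4,5} D(W)={2,3,4,6} D(Z)={3,4,7}: W {2,3,4,6}->{2,3,4}; Z {3,4,7}->{4,7}
Constraint 4 (W < Z) on D(W)={2,3,4} D(Z)={4,7}: no change
So after all 4 constraints: D(Z) = {4,7}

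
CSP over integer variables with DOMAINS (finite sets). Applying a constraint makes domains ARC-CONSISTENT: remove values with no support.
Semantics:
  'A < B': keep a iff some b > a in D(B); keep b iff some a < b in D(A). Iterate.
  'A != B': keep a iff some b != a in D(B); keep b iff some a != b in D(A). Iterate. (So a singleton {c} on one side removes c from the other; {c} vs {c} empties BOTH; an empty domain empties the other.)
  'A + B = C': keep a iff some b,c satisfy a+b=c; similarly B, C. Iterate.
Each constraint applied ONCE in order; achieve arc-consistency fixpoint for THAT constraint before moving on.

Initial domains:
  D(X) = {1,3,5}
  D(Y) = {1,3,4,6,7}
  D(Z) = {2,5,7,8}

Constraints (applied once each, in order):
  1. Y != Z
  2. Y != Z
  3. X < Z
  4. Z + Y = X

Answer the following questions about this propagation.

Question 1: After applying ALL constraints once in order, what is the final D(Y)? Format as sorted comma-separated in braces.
Answer: {1,3}

Derivation:
Constraint 1 (Y != Z) on D(Y)={1,3,4,6,7} D(Z)={2,5,7,8}: no change
Constraint 2 (Y != Z) on D(Y)={1,3,4,6,7} D(Z)={2,5,7,8}: no change
Constraint 3 (X < Z) on D(X)={1,3,5} D(Z)={2,5,7,8}: no change
Constraint 4 (Z + Y = X) on D(Z)={2,5,7,8} D(Y)={1,3,4,6,7} D(X)={1,3,5}: Z {2,5,7,8}->{2}; Y {1,3,4,6,7}->{1,3}; X {1,3,5}->{3,5}
So after all 4 constraints: D(Y) = {1,3}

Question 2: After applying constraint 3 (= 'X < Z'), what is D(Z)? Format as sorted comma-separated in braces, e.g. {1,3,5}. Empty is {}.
Answer: {2,5,7,8}

Derivation:
Constraint 1 (Y != Z) on D(Y)={1,3,4,6,7} D(Z)={2,5,7,8}: no change
Constraint 2 (Y != Z) on D(Y)={1,3,4,6,7} D(Z)={2,5,7,8}: no change
Constraint 3 (X < Z) on D(X)={1,3,5} D(Z)={2,5,7,8}: no change
So after constraint 3: D(Z) = {2,5,7,8}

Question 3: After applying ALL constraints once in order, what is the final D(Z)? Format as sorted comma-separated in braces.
Constraint 1 (Y != Z) on D(Y)={1,3,4,6,7} D(Z)={2,5,7,8}: no change
Constraint 2 (Y != Z) on D(Y)={1,3,4,6,7} D(Z)={2,5,7,8}: no change
Constraint 3 (X < Z) on D(X)={1,3,5} D(Z)={2,5,7,8}: no change
Constraint 4 (Z + Y = X) on D(Z)={2,5,7,8} D(Y)={1,3,4,6,7} D(X)={1,3,5}: Z {2,5,7,8}->{2}; Y {1,3,4,6,7}->{1,3}; X {1,3,5}->{3,5}
So after all 4 constraints: D(Z) = {2}

Answer: {2}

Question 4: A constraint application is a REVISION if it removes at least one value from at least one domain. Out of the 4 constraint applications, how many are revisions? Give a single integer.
Constraint 1 (Y != Z) on D(Y)={1,3,4,6,7} D(Z)={2,5,7,8}: no change => not a revision
Constraint 2 (Y != Z) on D(Y)={1,3,4,6,7} D(Z)={2,5,7,8}: no change => not a revision
Constraint 3 (X < Z) on D(X)={1,3,5} D(Z)={2,5,7,8}: no change => not a revision
Constraint 4 (Z + Y = X) on D(Z)={2,5,7,8} D(Y)={1,3,4,6,7} D(X)={1,3,5}: Z {2,5,7,8}->{2}; Y {1,3,4,6,7}->{1,3}; X {1,3,5}->{3,5} => REVISION
Total revisions = 1

Answer: 1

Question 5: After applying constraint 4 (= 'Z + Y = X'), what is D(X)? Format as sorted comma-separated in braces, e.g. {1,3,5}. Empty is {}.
Constraint 1 (Y != Z) on D(Y)={1,3,4,6,7} D(Z)={2,5,7,8}: no change
Constraint 2 (Y != Z) on D(Y)={1,3,4,6,7} D(Z)={2,5,7,8}: no change
Constraint 3 (X < Z) on D(X)={1,3,5} D(Z)={2,5,7,8}: no change
Constraint 4 (Z + Y = X) on D(Z)={2,5,7,8} D(Y)={1,3,4,6,7} D(X)={1,3,5}: Z {2,5,7,8}->{2}; Y {1,3,4,6,7}->{1,3}; X {1,3,5}->{3,5}
So after constraint 4: D(X) = {3,5}

Answer: {3,5}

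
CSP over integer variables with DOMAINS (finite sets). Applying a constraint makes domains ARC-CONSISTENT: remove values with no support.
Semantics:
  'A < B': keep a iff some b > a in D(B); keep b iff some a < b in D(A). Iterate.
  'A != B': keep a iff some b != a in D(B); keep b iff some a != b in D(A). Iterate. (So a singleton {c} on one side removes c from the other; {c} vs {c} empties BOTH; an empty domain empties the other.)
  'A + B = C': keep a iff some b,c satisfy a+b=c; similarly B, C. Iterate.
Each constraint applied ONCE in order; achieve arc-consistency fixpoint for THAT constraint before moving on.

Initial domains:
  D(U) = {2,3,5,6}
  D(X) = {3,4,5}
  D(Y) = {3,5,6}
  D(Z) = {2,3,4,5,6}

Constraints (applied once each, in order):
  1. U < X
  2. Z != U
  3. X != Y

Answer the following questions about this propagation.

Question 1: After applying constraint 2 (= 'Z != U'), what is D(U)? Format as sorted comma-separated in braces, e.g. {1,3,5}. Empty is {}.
Answer: {2,3}

Derivation:
Constraint 1 (U < X) on D(U)={2,3,5,6} D(X)={3,4,5}: U {2,3,5,6}->{2,3}
Constraint 2 (Z != U) on D(Z)={2,3,4,5,6} D(U)={2,3}: no change
So after constraint 2: D(U) = {2,3}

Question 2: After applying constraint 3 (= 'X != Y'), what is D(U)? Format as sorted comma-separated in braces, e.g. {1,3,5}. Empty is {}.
Constraint 1 (U < X) on D(U)={2,3,5,6} D(X)={3,4,5}: U {2,3,5,6}->{2,3}
Constraint 2 (Z != U) on D(Z)={2,3,4,5,6} D(U)={2,3}: no change
Constraint 3 (X != Y) on D(X)={3,4,5} D(Y)={3,5,6}: no change
So after constraint 3: D(U) = {2,3}

Answer: {2,3}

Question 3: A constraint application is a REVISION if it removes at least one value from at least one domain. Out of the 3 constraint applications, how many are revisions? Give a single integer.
Constraint 1 (U < X) on D(U)={2,3,5,6} D(X)={3,4,5}: U {2,3,5,6}->{2,3} => REVISION
Constraint 2 (Z != U) on D(Z)={2,3,4,5,6} D(U)={2,3}: no change => not a revision
Constraint 3 (X != Y) on D(X)={3,4,5} D(Y)={3,5,6}: no change => not a revision
Total revisions = 1

Answer: 1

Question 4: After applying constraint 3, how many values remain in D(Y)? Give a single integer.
Constraint 1 (U < X) on D(U)={2,3,5,6} D(X)={3,4,5}: U {2,3,5,6}->{2,3}
Constraint 2 (Z != U) on D(Z)={2,3,4,5,6} D(U)={2,3}: no change
Constraint 3 (X != Y) on D(X)={3,4,5} D(Y)={3,5,6}: no change
So after constraint 3: D(Y)={3,5,6}, size = 3

Answer: 3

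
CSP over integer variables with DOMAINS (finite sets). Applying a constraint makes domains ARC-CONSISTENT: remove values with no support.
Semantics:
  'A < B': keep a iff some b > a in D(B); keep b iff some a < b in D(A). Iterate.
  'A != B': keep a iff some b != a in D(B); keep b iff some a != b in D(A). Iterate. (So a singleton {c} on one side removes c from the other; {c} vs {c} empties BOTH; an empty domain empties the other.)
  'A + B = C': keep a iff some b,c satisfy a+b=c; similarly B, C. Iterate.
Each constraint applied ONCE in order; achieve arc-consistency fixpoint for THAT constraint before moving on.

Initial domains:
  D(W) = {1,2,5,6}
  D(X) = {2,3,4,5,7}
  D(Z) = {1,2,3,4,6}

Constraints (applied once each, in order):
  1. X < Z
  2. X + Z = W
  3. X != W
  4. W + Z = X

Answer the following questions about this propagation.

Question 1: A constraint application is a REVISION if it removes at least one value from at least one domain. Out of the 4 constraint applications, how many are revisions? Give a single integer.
Constraint 1 (X < Z) on D(X)={2,3,4,5,7} D(Z)={1,2,3,4,6}: X {2,3,4,5,7}->{2,3,4,5}; Z {1,2,3,4,6}->{3,4,6} => REVISION
Constraint 2 (X + Z = W) on D(X)={2,3,4,5} D(Z)={3,4,6} D(W)={1,2,5,6}: X {2,3,4,5}->{2,3}; Z {3,4,6}->{3,4}; W {1,2,5,6}->{5,6} => REVISION
Constraint 3 (X != W) on D(X)={2,3} D(W)={5,6}: no change => not a revision
Constraint 4 (W + Z = X) on D(W)={5,6} D(Z)={3,4} D(X)={2,3}: W {5,6}->{}; Z {3,4}->{}; X {2,3}->{} => REVISION
Total revisions = 3

Answer: 3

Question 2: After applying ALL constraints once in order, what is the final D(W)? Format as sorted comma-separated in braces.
Answer: {}

Derivation:
Constraint 1 (X < Z) on D(X)={2,3,4,5,7} D(Z)={1,2,3,4,6}: X {2,3,4,5,7}->{2,3,4,5}; Z {1,2,3,4,6}->{3,4,6}
Constraint 2 (X + Z = W) on D(X)={2,3,4,5} D(Z)={3,4,6} D(W)={1,2,5,6}: X {2,3,4,5}->{2,3}; Z {3,4,6}->{3,4}; W {1,2,5,6}->{5,6}
Constraint 3 (X != W) on D(X)={2,3} D(W)={5,6}: no change
Constraint 4 (W + Z = X) on D(W)={5,6} D(Z)={3,4} D(X)={2,3}: W {5,6}->{}; Z {3,4}->{}; X {2,3}->{}
So after all 4 constraints: D(W) = {}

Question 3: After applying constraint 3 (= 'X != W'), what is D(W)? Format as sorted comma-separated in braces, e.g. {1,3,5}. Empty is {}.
Constraint 1 (X < Z) on D(X)={2,3,4,5,7} D(Z)={1,2,3,4,6}: X {2,3,4,5,7}->{2,3,4,5}; Z {1,2,3,4,6}->{3,4,6}
Constraint 2 (X + Z = W) on D(X)={2,3,4,5} D(Z)={3,4,6} D(W)={1,2,5,6}: X {2,3,4,5}->{2,3}; Z {3,4,6}->{3,4}; W {1,2,5,6}->{5,6}
Constraint 3 (X != W) on D(X)={2,3} D(W)={5,6}: no change
So after constraint 3: D(W) = {5,6}

Answer: {5,6}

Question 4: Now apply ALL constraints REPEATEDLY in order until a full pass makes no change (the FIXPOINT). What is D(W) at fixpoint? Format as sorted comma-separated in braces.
pass 0 (initial): D(W)={1,2,5,6}
pass 1: W {1,2,5,6}->{}; X {2,3,4,5,7}->{}; Z {1,2,3,4,6}->{}
pass 2: no change
Fixpoint after 2 passes: D(W) = {}

Answer: {}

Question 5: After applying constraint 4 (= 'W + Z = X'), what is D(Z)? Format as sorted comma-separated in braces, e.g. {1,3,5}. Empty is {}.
Constraint 1 (X < Z) on D(X)={2,3,4,5,7} D(Z)={1,2,3,4,6}: X {2,3,4,5,7}->{2,3,4,5}; Z {1,2,3,4,6}->{3,4,6}
Constraint 2 (X + Z = W) on D(X)={2,3,4,5} D(Z)={3,4,6} D(W)={1,2,5,6}: X {2,3,4,5}->{2,3}; Z {3,4,6}->{3,4}; W {1,2,5,6}->{5,6}
Constraint 3 (X != W) on D(X)={2,3} D(W)={5,6}: no change
Constraint 4 (W + Z = X) on D(W)={5,6} D(Z)={3,4} D(X)={2,3}: W {5,6}->{}; Z {3,4}->{}; X {2,3}->{}
So after constraint 4: D(Z) = {}

Answer: {}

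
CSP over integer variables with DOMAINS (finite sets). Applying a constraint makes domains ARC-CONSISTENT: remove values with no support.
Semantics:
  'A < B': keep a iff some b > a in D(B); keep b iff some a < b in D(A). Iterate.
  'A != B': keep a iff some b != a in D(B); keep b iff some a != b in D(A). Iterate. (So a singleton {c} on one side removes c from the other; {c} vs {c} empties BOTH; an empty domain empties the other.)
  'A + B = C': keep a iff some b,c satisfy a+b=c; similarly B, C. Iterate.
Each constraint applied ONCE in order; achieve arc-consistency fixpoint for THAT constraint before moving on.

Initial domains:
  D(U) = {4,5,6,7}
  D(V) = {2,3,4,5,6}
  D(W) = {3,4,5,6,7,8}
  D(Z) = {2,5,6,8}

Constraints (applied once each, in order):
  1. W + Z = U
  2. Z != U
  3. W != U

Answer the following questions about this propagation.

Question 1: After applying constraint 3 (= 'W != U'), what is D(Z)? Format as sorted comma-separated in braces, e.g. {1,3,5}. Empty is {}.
Constraint 1 (W + Z = U) on D(W)={3,4,5,6,7,8} D(Z)={2,5,6,8} D(U)={4,5,6,7}: W {3,4,5,6,7,8}->{3,4,5}; Z {2,5,6,8}->{2}; U {4,5,6,7}->{5,6,7}
Constraint 2 (Z != U) on D(Z)={2} D(U)={5,6,7}: no change
Constraint 3 (W != U) on D(W)={3,4,5} D(U)={5,6,7}: no change
So after constraint 3: D(Z) = {2}

Answer: {2}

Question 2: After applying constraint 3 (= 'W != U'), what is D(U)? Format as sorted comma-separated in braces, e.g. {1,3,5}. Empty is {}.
Constraint 1 (W + Z = U) on D(W)={3,4,5,6,7,8} D(Z)={2,5,6,8} D(U)={4,5,6,7}: W {3,4,5,6,7,8}->{3,4,5}; Z {2,5,6,8}->{2}; U {4,5,6,7}->{5,6,7}
Constraint 2 (Z != U) on D(Z)={2} D(U)={5,6,7}: no change
Constraint 3 (W != U) on D(W)={3,4,5} D(U)={5,6,7}: no change
So after constraint 3: D(U) = {5,6,7}

Answer: {5,6,7}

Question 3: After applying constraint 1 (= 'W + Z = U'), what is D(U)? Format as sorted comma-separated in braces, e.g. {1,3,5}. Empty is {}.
Constraint 1 (W + Z = U) on D(W)={3,4,5,6,7,8} D(Z)={2,5,6,8} D(U)={4,5,6,7}: W {3,4,5,6,7,8}->{3,4,5}; Z {2,5,6,8}->{2}; U {4,5,6,7}->{5,6,7}
So after constraint 1: D(U) = {5,6,7}

Answer: {5,6,7}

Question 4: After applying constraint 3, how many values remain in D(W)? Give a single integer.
Answer: 3

Derivation:
Constraint 1 (W + Z = U) on D(W)={3,4,5,6,7,8} D(Z)={2,5,6,8} D(U)={4,5,6,7}: W {3,4,5,6,7,8}->{3,4,5}; Z {2,5,6,8}->{2}; U {4,5,6,7}->{5,6,7}
Constraint 2 (Z != U) on D(Z)={2} D(U)={5,6,7}: no change
Constraint 3 (W != U) on D(W)={3,4,5} D(U)={5,6,7}: no change
So after constraint 3: D(W)={3,4,5}, size = 3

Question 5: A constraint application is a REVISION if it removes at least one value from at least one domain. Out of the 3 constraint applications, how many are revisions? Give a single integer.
Constraint 1 (W + Z = U) on D(W)={3,4,5,6,7,8} D(Z)={2,5,6,8} D(U)={4,5,6,7}: W {3,4,5,6,7,8}->{3,4,5}; Z {2,5,6,8}->{2}; U {4,5,6,7}->{5,6,7} => REVISION
Constraint 2 (Z != U) on D(Z)={2} D(U)={5,6,7}: no change => not a revision
Constraint 3 (W != U) on D(W)={3,4,5} D(U)={5,6,7}: no change => not a revision
Total revisions = 1

Answer: 1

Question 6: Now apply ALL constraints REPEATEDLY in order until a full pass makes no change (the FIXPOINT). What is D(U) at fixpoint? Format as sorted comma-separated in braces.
pass 0 (initial): D(U)={4,5,6,7}
pass 1: U {4,5,6,7}->{5,6,7}; W {3,4,5,6,7,8}->{3,4,5}; Z {2,5,6,8}->{2}
pass 2: no change
Fixpoint after 2 passes: D(U) = {5,6,7}

Answer: {5,6,7}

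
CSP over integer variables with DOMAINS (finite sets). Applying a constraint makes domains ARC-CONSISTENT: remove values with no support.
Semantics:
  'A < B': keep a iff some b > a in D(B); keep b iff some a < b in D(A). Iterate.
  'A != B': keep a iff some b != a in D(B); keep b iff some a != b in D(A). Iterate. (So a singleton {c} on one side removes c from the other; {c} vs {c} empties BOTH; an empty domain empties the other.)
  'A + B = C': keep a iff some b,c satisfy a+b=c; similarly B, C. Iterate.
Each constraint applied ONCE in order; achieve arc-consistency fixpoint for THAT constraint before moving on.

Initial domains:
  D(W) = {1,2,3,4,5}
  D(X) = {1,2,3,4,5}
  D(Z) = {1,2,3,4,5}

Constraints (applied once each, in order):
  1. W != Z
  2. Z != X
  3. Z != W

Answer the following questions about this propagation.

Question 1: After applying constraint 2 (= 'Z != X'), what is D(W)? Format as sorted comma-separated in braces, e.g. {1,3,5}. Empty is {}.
Answer: {1,2,3,4,5}

Derivation:
Constraint 1 (W != Z) on D(W)={1,2,3,4,5} D(Z)={1,2,3,4,5}: no change
Constraint 2 (Z != X) on D(Z)={1,2,3,4,5} D(X)={1,2,3,4,5}: no change
So after constraint 2: D(W) = {1,2,3,4,5}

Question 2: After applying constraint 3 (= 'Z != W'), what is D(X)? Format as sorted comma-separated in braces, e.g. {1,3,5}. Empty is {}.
Constraint 1 (W != Z) on D(W)={1,2,3,4,5} D(Z)={1,2,3,4,5}: no change
Constraint 2 (Z != X) on D(Z)={1,2,3,4,5} D(X)={1,2,3,4,5}: no change
Constraint 3 (Z != W) on D(Z)={1,2,3,4,5} D(W)={1,2,3,4,5}: no change
So after constraint 3: D(X) = {1,2,3,4,5}

Answer: {1,2,3,4,5}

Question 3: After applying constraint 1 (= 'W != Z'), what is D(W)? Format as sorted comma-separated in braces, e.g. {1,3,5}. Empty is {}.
Answer: {1,2,3,4,5}

Derivation:
Constraint 1 (W != Z) on D(W)={1,2,3,4,5} D(Z)={1,2,3,4,5}: no change
So after constraint 1: D(W) = {1,2,3,4,5}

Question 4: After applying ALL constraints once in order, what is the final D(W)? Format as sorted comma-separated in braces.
Answer: {1,2,3,4,5}

Derivation:
Constraint 1 (W != Z) on D(W)={1,2,3,4,5} D(Z)={1,2,3,4,5}: no change
Constraint 2 (Z != X) on D(Z)={1,2,3,4,5} D(X)={1,2,3,4,5}: no change
Constraint 3 (Z != W) on D(Z)={1,2,3,4,5} D(W)={1,2,3,4,5}: no change
So after all 3 constraints: D(W) = {1,2,3,4,5}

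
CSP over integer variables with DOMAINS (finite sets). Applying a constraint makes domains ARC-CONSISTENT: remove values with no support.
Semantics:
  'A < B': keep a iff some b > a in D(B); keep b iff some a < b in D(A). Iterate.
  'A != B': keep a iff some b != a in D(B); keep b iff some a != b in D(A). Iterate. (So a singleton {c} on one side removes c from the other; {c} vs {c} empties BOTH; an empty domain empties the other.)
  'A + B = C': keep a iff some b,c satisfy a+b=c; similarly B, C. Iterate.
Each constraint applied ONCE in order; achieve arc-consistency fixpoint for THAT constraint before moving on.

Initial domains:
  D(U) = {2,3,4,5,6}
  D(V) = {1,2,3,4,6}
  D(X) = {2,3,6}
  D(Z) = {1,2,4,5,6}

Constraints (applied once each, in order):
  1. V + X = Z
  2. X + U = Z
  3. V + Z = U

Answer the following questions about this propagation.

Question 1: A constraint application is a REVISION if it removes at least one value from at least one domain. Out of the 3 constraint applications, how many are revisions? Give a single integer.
Constraint 1 (V + X = Z) on D(V)={1,2,3,4,6} D(X)={2,3,6} D(Z)={1,2,4,5,6}: V {1,2,3,4,6}->{1,2,3,4}; X {2,3,6}->{2,3}; Z {1,2,4,5,6}->{4,5,6} => REVISION
Constraint 2 (X + U = Z) on D(X)={2,3} D(U)={2,3,4,5,6} D(Z)={4,5,6}: U {2,3,4,5,6}->{2,3,4} => REVISION
Constraint 3 (V + Z = U) on D(V)={1,2,3,4} D(Z)={4,5,6} D(U)={2,3,4}: V {1,2,3,4}->{}; Z {4,5,6}->{}; U {2,3,4}->{} => REVISION
Total revisions = 3

Answer: 3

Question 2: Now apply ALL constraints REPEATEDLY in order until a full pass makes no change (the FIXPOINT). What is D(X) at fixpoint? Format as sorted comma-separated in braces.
Answer: {}

Derivation:
pass 0 (initial): D(X)={2,3,6}
pass 1: U {2,3,4,5,6}->{}; V {1,2,3,4,6}->{}; X {2,3,6}->{2,3}; Z {1,2,4,5,6}->{}
pass 2: X {2,3}->{}
pass 3: no change
Fixpoint after 3 passes: D(X) = {}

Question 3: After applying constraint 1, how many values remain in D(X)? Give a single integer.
Answer: 2

Derivation:
Constraint 1 (V + X = Z) on D(V)={1,2,3,4,6} D(X)={2,3,6} D(Z)={1,2,4,5,6}: V {1,2,3,4,6}->{1,2,3,4}; X {2,3,6}->{2,3}; Z {1,2,4,5,6}->{4,5,6}
So after constraint 1: D(X)={2,3}, size = 2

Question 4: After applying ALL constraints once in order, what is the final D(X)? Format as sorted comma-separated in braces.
Constraint 1 (V + X = Z) on D(V)={1,2,3,4,6} D(X)={2,3,6} D(Z)={1,2,4,5,6}: V {1,2,3,4,6}->{1,2,3,4}; X {2,3,6}->{2,3}; Z {1,2,4,5,6}->{4,5,6}
Constraint 2 (X + U = Z) on D(X)={2,3} D(U)={2,3,4,5,6} D(Z)={4,5,6}: U {2,3,4,5,6}->{2,3,4}
Constraint 3 (V + Z = U) on D(V)={1,2,3,4} D(Z)={4,5,6} D(U)={2,3,4}: V {1,2,3,4}->{}; Z {4,5,6}->{}; U {2,3,4}->{}
So after all 3 constraints: D(X) = {2,3}

Answer: {2,3}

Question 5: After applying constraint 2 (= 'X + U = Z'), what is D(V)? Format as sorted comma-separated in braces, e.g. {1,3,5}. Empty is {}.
Answer: {1,2,3,4}

Derivation:
Constraint 1 (V + X = Z) on D(V)={1,2,3,4,6} D(X)={2,3,6} D(Z)={1,2,4,5,6}: V {1,2,3,4,6}->{1,2,3,4}; X {2,3,6}->{2,3}; Z {1,2,4,5,6}->{4,5,6}
Constraint 2 (X + U = Z) on D(X)={2,3} D(U)={2,3,4,5,6} D(Z)={4,5,6}: U {2,3,4,5,6}->{2,3,4}
So after constraint 2: D(V) = {1,2,3,4}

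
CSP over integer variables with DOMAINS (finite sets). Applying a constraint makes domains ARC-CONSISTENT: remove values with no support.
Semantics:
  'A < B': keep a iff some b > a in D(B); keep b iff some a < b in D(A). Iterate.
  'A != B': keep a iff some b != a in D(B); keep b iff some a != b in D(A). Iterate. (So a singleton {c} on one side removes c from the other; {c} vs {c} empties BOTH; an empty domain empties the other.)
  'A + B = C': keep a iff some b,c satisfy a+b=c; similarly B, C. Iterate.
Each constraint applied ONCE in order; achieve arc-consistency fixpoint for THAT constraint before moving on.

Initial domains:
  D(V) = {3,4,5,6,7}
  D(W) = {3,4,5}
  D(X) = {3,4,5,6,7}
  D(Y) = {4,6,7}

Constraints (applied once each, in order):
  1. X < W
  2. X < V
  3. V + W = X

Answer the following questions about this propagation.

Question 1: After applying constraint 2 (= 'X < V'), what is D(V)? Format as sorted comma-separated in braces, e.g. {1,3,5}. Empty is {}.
Constraint 1 (X < W) on D(X)={3,4,5,6,7} D(W)={3,4,5}: X {3,4,5,6,7}->{3,4}; W {3,4,5}->{4,5}
Constraint 2 (X < V) on D(X)={3,4} D(V)={3,4,5,6,7}: V {3,4,5,6,7}->{4,5,6,7}
So after constraint 2: D(V) = {4,5,6,7}

Answer: {4,5,6,7}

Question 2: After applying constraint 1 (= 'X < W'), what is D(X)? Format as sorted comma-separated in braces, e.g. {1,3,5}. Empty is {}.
Answer: {3,4}

Derivation:
Constraint 1 (X < W) on D(X)={3,4,5,6,7} D(W)={3,4,5}: X {3,4,5,6,7}->{3,4}; W {3,4,5}->{4,5}
So after constraint 1: D(X) = {3,4}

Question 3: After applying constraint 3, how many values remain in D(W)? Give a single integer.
Answer: 0

Derivation:
Constraint 1 (X < W) on D(X)={3,4,5,6,7} D(W)={3,4,5}: X {3,4,5,6,7}->{3,4}; W {3,4,5}->{4,5}
Constraint 2 (X < V) on D(X)={3,4} D(V)={3,4,5,6,7}: V {3,4,5,6,7}->{4,5,6,7}
Constraint 3 (V + W = X) on D(V)={4,5,6,7} D(W)={4,5} D(X)={3,4}: V {4,5,6,7}->{}; W {4,5}->{}; X {3,4}->{}
So after constraint 3: D(W)={}, size = 0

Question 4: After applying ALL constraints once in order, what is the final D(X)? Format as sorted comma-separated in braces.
Constraint 1 (X < W) on D(X)={3,4,5,6,7} D(W)={3,4,5}: X {3,4,5,6,7}->{3,4}; W {3,4,5}->{4,5}
Constraint 2 (X < V) on D(X)={3,4} D(V)={3,4,5,6,7}: V {3,4,5,6,7}->{4,5,6,7}
Constraint 3 (V + W = X) on D(V)={4,5,6,7} D(W)={4,5} D(X)={3,4}: V {4,5,6,7}->{}; W {4,5}->{}; X {3,4}->{}
So after all 3 constraints: D(X) = {}

Answer: {}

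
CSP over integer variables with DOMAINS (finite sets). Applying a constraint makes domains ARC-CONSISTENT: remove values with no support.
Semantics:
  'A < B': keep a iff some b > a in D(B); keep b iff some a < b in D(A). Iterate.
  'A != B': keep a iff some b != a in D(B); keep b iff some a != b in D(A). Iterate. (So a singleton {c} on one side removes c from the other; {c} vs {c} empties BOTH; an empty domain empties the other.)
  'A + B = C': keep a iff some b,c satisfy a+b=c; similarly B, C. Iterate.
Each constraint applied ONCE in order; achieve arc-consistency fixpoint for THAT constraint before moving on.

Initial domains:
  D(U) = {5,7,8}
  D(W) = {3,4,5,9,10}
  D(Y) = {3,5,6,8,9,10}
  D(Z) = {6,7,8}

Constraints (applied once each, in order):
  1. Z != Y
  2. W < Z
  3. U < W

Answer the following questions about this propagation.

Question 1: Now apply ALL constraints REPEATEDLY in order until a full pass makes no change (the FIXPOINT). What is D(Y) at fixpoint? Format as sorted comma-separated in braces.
pass 0 (initial): D(Y)={3,5,6,8,9,10}
pass 1: U {5,7,8}->{}; W {3,4,5,9,10}->{}
pass 2: Z {6,7,8}->{}
pass 3: Y {3,5,6,8,9,10}->{}
pass 4: no change
Fixpoint after 4 passes: D(Y) = {}

Answer: {}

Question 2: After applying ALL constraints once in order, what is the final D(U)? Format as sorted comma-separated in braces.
Answer: {}

Derivation:
Constraint 1 (Z != Y) on D(Z)={6,7,8} D(Y)={3,5,6,8,9,10}: no change
Constraint 2 (W < Z) on D(W)={3,4,5,9,10} D(Z)={6,7,8}: W {3,4,5,9,10}->{3,4,5}
Constraint 3 (U < W) on D(U)={5,7,8} D(W)={3,4,5}: U {5,7,8}->{}; W {3,4,5}->{}
So after all 3 constraints: D(U) = {}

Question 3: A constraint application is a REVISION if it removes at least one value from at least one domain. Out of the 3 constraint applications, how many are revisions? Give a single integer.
Constraint 1 (Z != Y) on D(Z)={6,7,8} D(Y)={3,5,6,8,9,10}: no change => not a revision
Constraint 2 (W < Z) on D(W)={3,4,5,9,10} D(Z)={6,7,8}: W {3,4,5,9,10}->{3,4,5} => REVISION
Constraint 3 (U < W) on D(U)={5,7,8} D(W)={3,4,5}: U {5,7,8}->{}; W {3,4,5}->{} => REVISION
Total revisions = 2

Answer: 2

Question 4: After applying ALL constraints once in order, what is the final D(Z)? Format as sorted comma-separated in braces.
Constraint 1 (Z != Y) on D(Z)={6,7,8} D(Y)={3,5,6,8,9,10}: no change
Constraint 2 (W < Z) on D(W)={3,4,5,9,10} D(Z)={6,7,8}: W {3,4,5,9,10}->{3,4,5}
Constraint 3 (U < W) on D(U)={5,7,8} D(W)={3,4,5}: U {5,7,8}->{}; W {3,4,5}->{}
So after all 3 constraints: D(Z) = {6,7,8}

Answer: {6,7,8}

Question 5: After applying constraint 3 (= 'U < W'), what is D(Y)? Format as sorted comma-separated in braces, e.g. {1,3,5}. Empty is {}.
Constraint 1 (Z != Y) on D(Z)={6,7,8} D(Y)={3,5,6,8,9,10}: no change
Constraint 2 (W < Z) on D(W)={3,4,5,9,10} D(Z)={6,7,8}: W {3,4,5,9,10}->{3,4,5}
Constraint 3 (U < W) on D(U)={5,7,8} D(W)={3,4,5}: U {5,7,8}->{}; W {3,4,5}->{}
So after constraint 3: D(Y) = {3,5,6,8,9,10}

Answer: {3,5,6,8,9,10}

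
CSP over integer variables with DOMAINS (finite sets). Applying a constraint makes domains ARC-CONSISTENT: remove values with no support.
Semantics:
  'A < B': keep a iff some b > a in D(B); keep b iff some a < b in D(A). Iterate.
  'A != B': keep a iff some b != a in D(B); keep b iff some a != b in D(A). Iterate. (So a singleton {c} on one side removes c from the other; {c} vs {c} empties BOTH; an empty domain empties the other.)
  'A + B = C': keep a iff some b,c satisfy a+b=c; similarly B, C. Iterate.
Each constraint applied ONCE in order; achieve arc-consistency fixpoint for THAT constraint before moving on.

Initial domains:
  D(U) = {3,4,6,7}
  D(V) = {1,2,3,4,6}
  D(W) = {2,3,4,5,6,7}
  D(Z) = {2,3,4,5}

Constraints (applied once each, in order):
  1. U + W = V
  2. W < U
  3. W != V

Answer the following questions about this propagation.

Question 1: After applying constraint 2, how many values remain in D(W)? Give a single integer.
Constraint 1 (U + W = V) on D(U)={3,4,6,7} D(W)={2,3,4,5,6,7} D(V)={1,2,3,4,6}: U {3,4,6,7}->{3,4}; W {2,3,4,5,6,7}->{2,3}; V {1,2,3,4,6}->{6}
Constraint 2 (W < U) on D(W)={2,3} D(U)={3,4}: no change
So after constraint 2: D(W)={2,3}, size = 2

Answer: 2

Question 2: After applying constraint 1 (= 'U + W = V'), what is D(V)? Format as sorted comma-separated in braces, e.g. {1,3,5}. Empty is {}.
Answer: {6}

Derivation:
Constraint 1 (U + W = V) on D(U)={3,4,6,7} D(W)={2,3,4,5,6,7} D(V)={1,2,3,4,6}: U {3,4,6,7}->{3,4}; W {2,3,4,5,6,7}->{2,3}; V {1,2,3,4,6}->{6}
So after constraint 1: D(V) = {6}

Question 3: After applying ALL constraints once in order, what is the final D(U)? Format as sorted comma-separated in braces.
Answer: {3,4}

Derivation:
Constraint 1 (U + W = V) on D(U)={3,4,6,7} D(W)={2,3,4,5,6,7} D(V)={1,2,3,4,6}: U {3,4,6,7}->{3,4}; W {2,3,4,5,6,7}->{2,3}; V {1,2,3,4,6}->{6}
Constraint 2 (W < U) on D(W)={2,3} D(U)={3,4}: no change
Constraint 3 (W != V) on D(W)={2,3} D(V)={6}: no change
So after all 3 constraints: D(U) = {3,4}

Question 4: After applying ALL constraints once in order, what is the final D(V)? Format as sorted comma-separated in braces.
Constraint 1 (U + W = V) on D(U)={3,4,6,7} D(W)={2,3,4,5,6,7} D(V)={1,2,3,4,6}: U {3,4,6,7}->{3,4}; W {2,3,4,5,6,7}->{2,3}; V {1,2,3,4,6}->{6}
Constraint 2 (W < U) on D(W)={2,3} D(U)={3,4}: no change
Constraint 3 (W != V) on D(W)={2,3} D(V)={6}: no change
So after all 3 constraints: D(V) = {6}

Answer: {6}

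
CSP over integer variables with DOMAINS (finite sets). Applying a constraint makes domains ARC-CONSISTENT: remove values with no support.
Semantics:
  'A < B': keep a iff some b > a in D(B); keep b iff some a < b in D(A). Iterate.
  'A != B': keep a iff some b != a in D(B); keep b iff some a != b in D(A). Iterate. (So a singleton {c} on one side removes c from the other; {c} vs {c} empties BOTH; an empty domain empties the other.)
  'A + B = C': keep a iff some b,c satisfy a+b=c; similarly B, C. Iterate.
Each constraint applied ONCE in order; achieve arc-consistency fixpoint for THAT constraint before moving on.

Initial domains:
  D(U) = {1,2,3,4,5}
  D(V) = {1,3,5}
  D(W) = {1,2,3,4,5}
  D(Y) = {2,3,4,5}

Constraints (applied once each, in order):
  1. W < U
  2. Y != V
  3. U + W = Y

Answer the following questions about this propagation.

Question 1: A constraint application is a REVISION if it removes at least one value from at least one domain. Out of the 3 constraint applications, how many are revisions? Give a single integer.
Constraint 1 (W < U) on D(W)={1,2,3,4,5} D(U)={1,2,3,4,5}: W {1,2,3,4,5}->{1,2,3,4}; U {1,2,3,4,5}->{2,3,4,5} => REVISION
Constraint 2 (Y != V) on D(Y)={2,3,4,5} D(V)={1,3,5}: no change => not a revision
Constraint 3 (U + W = Y) on D(U)={2,3,4,5} D(W)={1,2,3,4} D(Y)={2,3,4,5}: U {2,3,4,5}->{2,3,4}; W {1,2,3,4}->{1,2,3}; Y {2,3,4,5}->{3,4,5} => REVISION
Total revisions = 2

Answer: 2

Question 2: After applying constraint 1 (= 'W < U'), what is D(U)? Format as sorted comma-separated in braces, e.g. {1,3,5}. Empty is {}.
Answer: {2,3,4,5}

Derivation:
Constraint 1 (W < U) on D(W)={1,2,3,4,5} D(U)={1,2,3,4,5}: W {1,2,3,4,5}->{1,2,3,4}; U {1,2,3,4,5}->{2,3,4,5}
So after constraint 1: D(U) = {2,3,4,5}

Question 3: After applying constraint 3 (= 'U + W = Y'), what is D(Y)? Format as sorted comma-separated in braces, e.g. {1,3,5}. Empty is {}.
Constraint 1 (W < U) on D(W)={1,2,3,4,5} D(U)={1,2,3,4,5}: W {1,2,3,4,5}->{1,2,3,4}; U {1,2,3,4,5}->{2,3,4,5}
Constraint 2 (Y != V) on D(Y)={2,3,4,5} D(V)={1,3,5}: no change
Constraint 3 (U + W = Y) on D(U)={2,3,4,5} D(W)={1,2,3,4} D(Y)={2,3,4,5}: U {2,3,4,5}->{2,3,4}; W {1,2,3,4}->{1,2,3}; Y {2,3,4,5}->{3,4,5}
So after constraint 3: D(Y) = {3,4,5}

Answer: {3,4,5}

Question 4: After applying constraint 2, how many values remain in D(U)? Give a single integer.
Constraint 1 (W < U) on D(W)={1,2,3,4,5} D(U)={1,2,3,4,5}: W {1,2,3,4,5}->{1,2,3,4}; U {1,2,3,4,5}->{2,3,4,5}
Constraint 2 (Y != V) on D(Y)={2,3,4,5} D(V)={1,3,5}: no change
So after constraint 2: D(U)={2,3,4,5}, size = 4

Answer: 4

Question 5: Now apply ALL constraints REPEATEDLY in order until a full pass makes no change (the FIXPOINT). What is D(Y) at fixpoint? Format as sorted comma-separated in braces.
pass 0 (initial): D(Y)={2,3,4,5}
pass 1: U {1,2,3,4,5}->{2,3,4}; W {1,2,3,4,5}->{1,2,3}; Y {2,3,4,5}->{3,4,5}
pass 2: no change
Fixpoint after 2 passes: D(Y) = {3,4,5}

Answer: {3,4,5}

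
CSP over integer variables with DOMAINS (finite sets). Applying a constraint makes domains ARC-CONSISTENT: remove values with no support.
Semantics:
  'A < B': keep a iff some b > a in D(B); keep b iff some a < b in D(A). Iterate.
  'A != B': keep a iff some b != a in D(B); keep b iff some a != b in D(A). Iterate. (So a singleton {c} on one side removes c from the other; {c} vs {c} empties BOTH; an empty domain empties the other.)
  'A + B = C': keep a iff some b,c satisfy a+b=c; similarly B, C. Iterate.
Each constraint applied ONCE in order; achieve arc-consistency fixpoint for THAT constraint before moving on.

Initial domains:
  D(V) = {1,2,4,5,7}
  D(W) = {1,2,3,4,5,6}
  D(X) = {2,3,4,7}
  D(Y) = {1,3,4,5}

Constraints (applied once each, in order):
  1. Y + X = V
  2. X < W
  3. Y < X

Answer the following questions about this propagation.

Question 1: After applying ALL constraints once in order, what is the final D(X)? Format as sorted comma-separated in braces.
Constraint 1 (Y + X = V) on D(Y)={1,3,4,5} D(X)={2,3,4,7} D(V)={1,2,4,5,7}: X {2,3,4,7}->{2,3,4}; V {1,2,4,5,7}->{4,5,7}
Constraint 2 (X < W) on D(X)={2,3,4} D(W)={1,2,3,4,5,6}: W {1,2,3,4,5,6}->{3,4,5,6}
Constraint 3 (Y < X) on D(Y)={1,3,4,5} D(X)={2,3,4}: Y {1,3,4,5}->{1,3}
So after all 3 constraints: D(X) = {2,3,4}

Answer: {2,3,4}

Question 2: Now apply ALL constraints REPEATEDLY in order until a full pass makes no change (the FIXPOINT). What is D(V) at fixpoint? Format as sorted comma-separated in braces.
pass 0 (initial): D(V)={1,2,4,5,7}
pass 1: V {1,2,4,5,7}->{4,5,7}; W {1,2,3,4,5,6}->{3,4,5,6}; X {2,3,4,7}->{2,3,4}; Y {1,3,4,5}->{1,3}
pass 2: no change
Fixpoint after 2 passes: D(V) = {4,5,7}

Answer: {4,5,7}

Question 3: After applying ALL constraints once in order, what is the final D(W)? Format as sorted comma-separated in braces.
Answer: {3,4,5,6}

Derivation:
Constraint 1 (Y + X = V) on D(Y)={1,3,4,5} D(X)={2,3,4,7} D(V)={1,2,4,5,7}: X {2,3,4,7}->{2,3,4}; V {1,2,4,5,7}->{4,5,7}
Constraint 2 (X < W) on D(X)={2,3,4} D(W)={1,2,3,4,5,6}: W {1,2,3,4,5,6}->{3,4,5,6}
Constraint 3 (Y < X) on D(Y)={1,3,4,5} D(X)={2,3,4}: Y {1,3,4,5}->{1,3}
So after all 3 constraints: D(W) = {3,4,5,6}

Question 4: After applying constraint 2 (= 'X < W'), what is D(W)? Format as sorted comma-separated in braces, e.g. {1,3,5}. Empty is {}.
Answer: {3,4,5,6}

Derivation:
Constraint 1 (Y + X = V) on D(Y)={1,3,4,5} D(X)={2,3,4,7} D(V)={1,2,4,5,7}: X {2,3,4,7}->{2,3,4}; V {1,2,4,5,7}->{4,5,7}
Constraint 2 (X < W) on D(X)={2,3,4} D(W)={1,2,3,4,5,6}: W {1,2,3,4,5,6}->{3,4,5,6}
So after constraint 2: D(W) = {3,4,5,6}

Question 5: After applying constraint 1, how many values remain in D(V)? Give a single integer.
Answer: 3

Derivation:
Constraint 1 (Y + X = V) on D(Y)={1,3,4,5} D(X)={2,3,4,7} D(V)={1,2,4,5,7}: X {2,3,4,7}->{2,3,4}; V {1,2,4,5,7}->{4,5,7}
So after constraint 1: D(V)={4,5,7}, size = 3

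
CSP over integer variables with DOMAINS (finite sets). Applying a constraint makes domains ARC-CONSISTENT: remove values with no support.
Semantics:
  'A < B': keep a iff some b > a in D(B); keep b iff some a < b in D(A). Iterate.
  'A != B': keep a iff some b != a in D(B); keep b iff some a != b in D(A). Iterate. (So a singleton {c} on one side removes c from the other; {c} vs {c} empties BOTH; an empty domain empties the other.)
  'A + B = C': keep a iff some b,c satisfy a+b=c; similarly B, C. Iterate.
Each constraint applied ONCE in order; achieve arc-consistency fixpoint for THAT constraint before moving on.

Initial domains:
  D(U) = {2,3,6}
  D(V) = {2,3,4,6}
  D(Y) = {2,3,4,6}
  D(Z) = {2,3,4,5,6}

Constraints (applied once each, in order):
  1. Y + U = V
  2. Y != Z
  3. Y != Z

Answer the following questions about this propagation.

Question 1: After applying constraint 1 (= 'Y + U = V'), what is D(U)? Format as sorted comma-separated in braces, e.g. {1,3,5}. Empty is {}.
Answer: {2,3}

Derivation:
Constraint 1 (Y + U = V) on D(Y)={2,3,4,6} D(U)={2,3,6} D(V)={2,3,4,6}: Y {2,3,4,6}->{2,3,4}; U {2,3,6}->{2,3}; V {2,3,4,6}->{4,6}
So after constraint 1: D(U) = {2,3}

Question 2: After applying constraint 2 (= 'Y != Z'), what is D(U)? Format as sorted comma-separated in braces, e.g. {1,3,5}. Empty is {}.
Answer: {2,3}

Derivation:
Constraint 1 (Y + U = V) on D(Y)={2,3,4,6} D(U)={2,3,6} D(V)={2,3,4,6}: Y {2,3,4,6}->{2,3,4}; U {2,3,6}->{2,3}; V {2,3,4,6}->{4,6}
Constraint 2 (Y != Z) on D(Y)={2,3,4} D(Z)={2,3,4,5,6}: no change
So after constraint 2: D(U) = {2,3}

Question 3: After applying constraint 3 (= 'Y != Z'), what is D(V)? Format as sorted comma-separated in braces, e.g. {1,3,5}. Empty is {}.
Constraint 1 (Y + U = V) on D(Y)={2,3,4,6} D(U)={2,3,6} D(V)={2,3,4,6}: Y {2,3,4,6}->{2,3,4}; U {2,3,6}->{2,3}; V {2,3,4,6}->{4,6}
Constraint 2 (Y != Z) on D(Y)={2,3,4} D(Z)={2,3,4,5,6}: no change
Constraint 3 (Y != Z) on D(Y)={2,3,4} D(Z)={2,3,4,5,6}: no change
So after constraint 3: D(V) = {4,6}

Answer: {4,6}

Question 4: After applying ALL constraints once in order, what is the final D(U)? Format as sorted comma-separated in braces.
Constraint 1 (Y + U = V) on D(Y)={2,3,4,6} D(U)={2,3,6} D(V)={2,3,4,6}: Y {2,3,4,6}->{2,3,4}; U {2,3,6}->{2,3}; V {2,3,4,6}->{4,6}
Constraint 2 (Y != Z) on D(Y)={2,3,4} D(Z)={2,3,4,5,6}: no change
Constraint 3 (Y != Z) on D(Y)={2,3,4} D(Z)={2,3,4,5,6}: no change
So after all 3 constraints: D(U) = {2,3}

Answer: {2,3}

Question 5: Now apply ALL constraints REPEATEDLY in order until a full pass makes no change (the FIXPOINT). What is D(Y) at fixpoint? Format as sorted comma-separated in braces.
Answer: {2,3,4}

Derivation:
pass 0 (initial): D(Y)={2,3,4,6}
pass 1: U {2,3,6}->{2,3}; V {2,3,4,6}->{4,6}; Y {2,3,4,6}->{2,3,4}
pass 2: no change
Fixpoint after 2 passes: D(Y) = {2,3,4}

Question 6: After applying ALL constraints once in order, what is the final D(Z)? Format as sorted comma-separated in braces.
Constraint 1 (Y + U = V) on D(Y)={2,3,4,6} D(U)={2,3,6} D(V)={2,3,4,6}: Y {2,3,4,6}->{2,3,4}; U {2,3,6}->{2,3}; V {2,3,4,6}->{4,6}
Constraint 2 (Y != Z) on D(Y)={2,3,4} D(Z)={2,3,4,5,6}: no change
Constraint 3 (Y != Z) on D(Y)={2,3,4} D(Z)={2,3,4,5,6}: no change
So after all 3 constraints: D(Z) = {2,3,4,5,6}

Answer: {2,3,4,5,6}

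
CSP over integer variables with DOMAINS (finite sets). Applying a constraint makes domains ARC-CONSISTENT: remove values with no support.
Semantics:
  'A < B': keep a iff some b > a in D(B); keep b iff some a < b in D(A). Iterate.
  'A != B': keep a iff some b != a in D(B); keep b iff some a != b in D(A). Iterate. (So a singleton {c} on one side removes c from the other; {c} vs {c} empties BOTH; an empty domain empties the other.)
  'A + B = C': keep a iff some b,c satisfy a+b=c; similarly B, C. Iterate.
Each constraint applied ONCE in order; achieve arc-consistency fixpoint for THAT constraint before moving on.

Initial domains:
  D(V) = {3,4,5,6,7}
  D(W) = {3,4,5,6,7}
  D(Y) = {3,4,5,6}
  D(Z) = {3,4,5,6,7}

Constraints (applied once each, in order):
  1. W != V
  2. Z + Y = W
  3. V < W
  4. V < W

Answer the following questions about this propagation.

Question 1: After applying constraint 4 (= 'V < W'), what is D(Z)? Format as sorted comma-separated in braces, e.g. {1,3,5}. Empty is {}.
Answer: {3,4}

Derivation:
Constraint 1 (W != V) on D(W)={3,4,5,6,7} D(V)={3,4,5,6,7}: no change
Constraint 2 (Z + Y = W) on D(Z)={3,4,5,6,7} D(Y)={3,4,5,6} D(W)={3,4,5,6,7}: Z {3,4,5,6,7}->{3,4}; Y {3,4,5,6}->{3,4}; W {3,4,5,6,7}->{6,7}
Constraint 3 (V < W) on D(V)={3,4,5,6,7} D(W)={6,7}: V {3,4,5,6,7}->{3,4,5,6}
Constraint 4 (V < W) on D(V)={3,4,5,6} D(W)={6,7}: no change
So after constraint 4: D(Z) = {3,4}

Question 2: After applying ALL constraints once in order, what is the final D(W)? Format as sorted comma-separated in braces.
Constraint 1 (W != V) on D(W)={3,4,5,6,7} D(V)={3,4,5,6,7}: no change
Constraint 2 (Z + Y = W) on D(Z)={3,4,5,6,7} D(Y)={3,4,5,6} D(W)={3,4,5,6,7}: Z {3,4,5,6,7}->{3,4}; Y {3,4,5,6}->{3,4}; W {3,4,5,6,7}->{6,7}
Constraint 3 (V < W) on D(V)={3,4,5,6,7} D(W)={6,7}: V {3,4,5,6,7}->{3,4,5,6}
Constraint 4 (V < W) on D(V)={3,4,5,6} D(W)={6,7}: no change
So after all 4 constraints: D(W) = {6,7}

Answer: {6,7}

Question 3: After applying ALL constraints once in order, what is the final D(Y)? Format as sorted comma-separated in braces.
Constraint 1 (W != V) on D(W)={3,4,5,6,7} D(V)={3,4,5,6,7}: no change
Constraint 2 (Z + Y = W) on D(Z)={3,4,5,6,7} D(Y)={3,4,5,6} D(W)={3,4,5,6,7}: Z {3,4,5,6,7}->{3,4}; Y {3,4,5,6}->{3,4}; W {3,4,5,6,7}->{6,7}
Constraint 3 (V < W) on D(V)={3,4,5,6,7} D(W)={6,7}: V {3,4,5,6,7}->{3,4,5,6}
Constraint 4 (V < W) on D(V)={3,4,5,6} D(W)={6,7}: no change
So after all 4 constraints: D(Y) = {3,4}

Answer: {3,4}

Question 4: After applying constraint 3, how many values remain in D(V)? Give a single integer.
Answer: 4

Derivation:
Constraint 1 (W != V) on D(W)={3,4,5,6,7} D(V)={3,4,5,6,7}: no change
Constraint 2 (Z + Y = W) on D(Z)={3,4,5,6,7} D(Y)={3,4,5,6} D(W)={3,4,5,6,7}: Z {3,4,5,6,7}->{3,4}; Y {3,4,5,6}->{3,4}; W {3,4,5,6,7}->{6,7}
Constraint 3 (V < W) on D(V)={3,4,5,6,7} D(W)={6,7}: V {3,4,5,6,7}->{3,4,5,6}
So after constraint 3: D(V)={3,4,5,6}, size = 4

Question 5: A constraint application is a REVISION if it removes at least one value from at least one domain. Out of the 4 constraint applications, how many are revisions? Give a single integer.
Answer: 2

Derivation:
Constraint 1 (W != V) on D(W)={3,4,5,6,7} D(V)={3,4,5,6,7}: no change => not a revision
Constraint 2 (Z + Y = W) on D(Z)={3,4,5,6,7} D(Y)={3,4,5,6} D(W)={3,4,5,6,7}: Z {3,4,5,6,7}->{3,4}; Y {3,4,5,6}->{3,4}; W {3,4,5,6,7}->{6,7} => REVISION
Constraint 3 (V < W) on D(V)={3,4,5,6,7} D(W)={6,7}: V {3,4,5,6,7}->{3,4,5,6} => REVISION
Constraint 4 (V < W) on D(V)={3,4,5,6} D(W)={6,7}: no change => not a revision
Total revisions = 2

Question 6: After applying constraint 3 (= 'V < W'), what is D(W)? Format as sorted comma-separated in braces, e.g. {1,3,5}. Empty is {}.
Answer: {6,7}

Derivation:
Constraint 1 (W != V) on D(W)={3,4,5,6,7} D(V)={3,4,5,6,7}: no change
Constraint 2 (Z + Y = W) on D(Z)={3,4,5,6,7} D(Y)={3,4,5,6} D(W)={3,4,5,6,7}: Z {3,4,5,6,7}->{3,4}; Y {3,4,5,6}->{3,4}; W {3,4,5,6,7}->{6,7}
Constraint 3 (V < W) on D(V)={3,4,5,6,7} D(W)={6,7}: V {3,4,5,6,7}->{3,4,5,6}
So after constraint 3: D(W) = {6,7}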